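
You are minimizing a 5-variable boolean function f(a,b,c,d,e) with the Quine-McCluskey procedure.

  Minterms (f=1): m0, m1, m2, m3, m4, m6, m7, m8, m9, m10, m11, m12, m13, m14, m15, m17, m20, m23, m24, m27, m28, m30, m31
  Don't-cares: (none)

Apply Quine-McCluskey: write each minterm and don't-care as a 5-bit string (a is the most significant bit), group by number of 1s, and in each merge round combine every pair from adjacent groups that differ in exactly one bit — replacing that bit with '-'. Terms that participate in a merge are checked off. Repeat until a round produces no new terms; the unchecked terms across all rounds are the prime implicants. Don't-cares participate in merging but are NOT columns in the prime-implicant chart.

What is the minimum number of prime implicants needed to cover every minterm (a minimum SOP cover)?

[col 0] 00000*, 00001*, 00010*, 00011*, 00100*, 00110*, 00111*, 01000*, 01001*, 01010*, 01011*, 01100*, 01101*, 01110*, 01111*, 10001*, 10100*, 10111*, 11000*, 11011*, 11100*, 11110*, 11111*
[col 1] -0001, -0100*, -0111*, -1000*, -1011*, -1100*, -1110*, -1111*, 0-000*, 0-001*, 0-010*, 0-011*, 0-100*, 0-110*, 0-111*, 00-00*, 00-10*, 00-11*, 000-0*, 000-1*, 0000-*, 0001-*, 001-0*, 0011-*, 01-00*, 01-01*, 01-10*, 01-11*, 010-0*, 010-1*, 0100-*, 0101-*, 011-0*, 011-1*, 0110-*, 0111-*, 1-100*, 1-111*, 11-00*, 11-11*, 111-0*, 1111-*
[col 2] --100, --111, -1-00, -1-11, -11-0, -111-, 0--00*, 0--10*, 0--11*, 0-0-0*, 0-0-1*, 0-00-*, 0-01-*, 0-1-0*, 0-11-*, 00--0*, 00-1-*, 000--*, 01--0*, 01--1*, 01-0-*, 01-1-*, 010--*, 011--*
[col 3] 0---0, 0--1-, 0-0--, 01---
Prime implicants: --100, --111, -0001, -1-00, -1-11, -11-0, -111-, 0---0, 0--1-, 0-0--, 01---
PI chart (minterm → PIs covering it):
  0 | 0---0,0-0--
  1 | -0001,0-0--
  2 | 0---0,0--1-,0-0--
  3 | 0--1-,0-0--
  4 | --100,0---0
  6 | 0---0,0--1-
  7 | --111,0--1-
  8 | -1-00,0---0,0-0--,01---
  9 | 0-0--,01---
  10 | 0---0,0--1-,0-0--,01---
  11 | -1-11,0--1-,0-0--,01---
  12 | --100,-1-00,-11-0,0---0,01---
  13 | 01---  (sole → essential)
  14 | -11-0,-111-,0---0,0--1-,01---
  15 | --111,-1-11,-111-,0--1-,01---
  17 | -0001  (sole → essential)
  20 | --100  (sole → essential)
  23 | --111  (sole → essential)
  24 | -1-00  (sole → essential)
  27 | -1-11  (sole → essential)
  28 | --100,-1-00,-11-0
  30 | -11-0,-111-
  31 | --111,-1-11,-111-
Essential prime implicants: --100, --111, -0001, -1-00, -1-11, 01---
Petrick residual → -11-0, 0---0, 0--1-
Minimum SOP uses 9 PIs: cd'e' + cde + b'c'd'e + bd'e' + bde + bce' + a'e' + a'd + a'b

9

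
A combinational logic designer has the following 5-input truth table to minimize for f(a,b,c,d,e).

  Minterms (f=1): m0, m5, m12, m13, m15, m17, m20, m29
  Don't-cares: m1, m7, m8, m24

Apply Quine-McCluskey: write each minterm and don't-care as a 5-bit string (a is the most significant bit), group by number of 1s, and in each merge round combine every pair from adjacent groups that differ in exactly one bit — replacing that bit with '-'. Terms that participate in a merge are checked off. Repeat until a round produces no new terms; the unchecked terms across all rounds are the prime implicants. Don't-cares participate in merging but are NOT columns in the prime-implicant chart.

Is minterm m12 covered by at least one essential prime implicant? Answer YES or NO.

Round 0: 00000✓ 00001✓ 00101✓ 00111✓ 01000✓ 01100✓ 01101✓ 01111✓ 10001✓ 10100 11000✓ 11101✓
Round 1: -0001 -1000 -1101 0-000 0-101✓ 0-111✓ 00-01 0000- 001-1✓ 01-00 011-1✓ 0110-
Round 2: 0-1-1
PIs = {-0001, -1000, -1101, 0-000, 0-1-1, 00-01, 0000-, 01-00, 0110-, 10100}
Coverage chart:
  m0: 0-000,0000-
  m5: 0-1-1,00-01
  m12: 01-00,0110-
  m13: -1101,0-1-1,0110-
  m15: 0-1-1 ←essential
  m17: -0001 ←essential
  m20: 10100 ←essential
  m29: -1101 ←essential
Essential: -0001, -1101, 0-1-1, 10100

NO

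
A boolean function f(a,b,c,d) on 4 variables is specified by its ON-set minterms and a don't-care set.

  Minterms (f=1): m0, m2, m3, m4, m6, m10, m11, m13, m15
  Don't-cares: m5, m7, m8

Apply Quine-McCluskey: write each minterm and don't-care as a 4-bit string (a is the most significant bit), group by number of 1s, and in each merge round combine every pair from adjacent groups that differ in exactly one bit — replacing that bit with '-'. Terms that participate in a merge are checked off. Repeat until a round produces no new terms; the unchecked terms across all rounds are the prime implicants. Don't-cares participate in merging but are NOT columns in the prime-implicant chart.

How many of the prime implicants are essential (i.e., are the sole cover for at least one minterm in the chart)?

[col 0] 0000*, 0010*, 0011*, 0100*, 0101*, 0110*, 0111*, 1000*, 1010*, 1011*, 1101*, 1111*
[col 1] -000*, -010*, -011*, -101*, -111*, 0-00*, 0-10*, 0-11*, 00-0*, 001-*, 01-0*, 01-1*, 010-*, 011-*, 1-11*, 10-0*, 101-*, 11-1*
[col 2] --11, -0-0, -01-, -1-1, 0--0, 0-1-, 01--
Prime implicants: --11, -0-0, -01-, -1-1, 0--0, 0-1-, 01--
PI chart (minterm → PIs covering it):
  0 | -0-0,0--0
  2 | -0-0,-01-,0--0,0-1-
  3 | --11,-01-,0-1-
  4 | 0--0,01--
  6 | 0--0,0-1-,01--
  10 | -0-0,-01-
  11 | --11,-01-
  13 | -1-1  (sole → essential)
  15 | --11,-1-1
Essential prime implicants: -1-1

1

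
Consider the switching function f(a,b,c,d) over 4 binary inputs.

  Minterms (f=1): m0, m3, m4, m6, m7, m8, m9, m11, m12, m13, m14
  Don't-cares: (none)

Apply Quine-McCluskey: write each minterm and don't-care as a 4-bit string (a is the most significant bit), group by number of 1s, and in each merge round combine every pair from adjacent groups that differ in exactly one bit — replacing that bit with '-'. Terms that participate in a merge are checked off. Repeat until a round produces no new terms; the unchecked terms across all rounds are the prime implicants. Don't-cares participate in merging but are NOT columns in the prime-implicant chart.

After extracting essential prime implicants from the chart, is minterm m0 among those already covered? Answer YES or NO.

YES

size-2^0 implicants → 0000(✓)  0011(✓)  0100(✓)  0110(✓)  0111(✓)  1000(✓)  1001(✓)  1011(✓)  1100(✓)  1101(✓)  1110(✓)
size-2^1 implicants → -000(✓)  -011  -100(✓)  -110(✓)  0-00(✓)  0-11  01-0(✓)  011-  1-00(✓)  1-01(✓)  10-1  100-(✓)  11-0(✓)  110-(✓)
size-2^2 implicants → --00  -1-0  1-0-
Unchecked terms (primes): --00, -011, -1-0, 0-11, 011-, 1-0-, 10-1
Minterm coverage:
  m0 ⊆ --00 [E]
  m3 ⊆ -011,0-11
  m4 ⊆ --00,-1-0
  m6 ⊆ -1-0,011-
  m7 ⊆ 0-11,011-
  m8 ⊆ --00,1-0-
  m9 ⊆ 1-0-,10-1
  m11 ⊆ -011,10-1
  m12 ⊆ --00,-1-0,1-0-
  m13 ⊆ 1-0- [E]
  m14 ⊆ -1-0 [E]
E = {--00, -1-0, 1-0-}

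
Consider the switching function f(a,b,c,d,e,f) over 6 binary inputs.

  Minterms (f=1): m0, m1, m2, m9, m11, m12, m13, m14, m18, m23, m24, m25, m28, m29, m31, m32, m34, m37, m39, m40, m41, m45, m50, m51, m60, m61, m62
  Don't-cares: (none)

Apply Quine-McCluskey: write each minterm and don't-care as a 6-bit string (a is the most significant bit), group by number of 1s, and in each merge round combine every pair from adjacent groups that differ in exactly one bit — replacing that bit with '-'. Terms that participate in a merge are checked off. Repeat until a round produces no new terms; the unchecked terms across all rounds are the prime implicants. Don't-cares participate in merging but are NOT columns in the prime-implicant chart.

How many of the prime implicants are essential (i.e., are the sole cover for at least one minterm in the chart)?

8

[col 0] 000000*, 000001*, 000010*, 001001*, 001011*, 001100*, 001101*, 001110*, 010010*, 010111*, 011000*, 011001*, 011100*, 011101*, 011111*, 100000*, 100010*, 100101*, 100111*, 101000*, 101001*, 101101*, 110010*, 110011*, 111100*, 111101*, 111110*
[col 1] -00000*, -00010*, -01001*, -01101*, -10010*, -11100*, -11101*, 0-0010*, 0-1001*, 0-1100*, 0-1101*, 00-001, 0000-0*, 00000-, 001-01*, 0010-1, 0011-0, 00110-*, 01-111, 011-00*, 011-01*, 01100-*, 0111-1, 01110-*, 1-0010*, 1-1101*, 10-000, 10-101, 1000-0*, 1001-1, 101-01*, 10100-, 11001-, 1111-0, 11110-*
[col 2] --0010, --1101, -000-0, -01-01, -1110-, 0-1-01, 0-110-, 011-0-
Prime implicants: --0010, --1101, -000-0, -01-01, -1110-, 0-1-01, 0-110-, 00-001, 00000-, 0010-1, 0011-0, 01-111, 011-0-, 0111-1, 10-000, 10-101, 1001-1, 10100-, 11001-, 1111-0
PI chart (minterm → PIs covering it):
  0 | -000-0,00000-
  1 | 00-001,00000-
  2 | --0010,-000-0
  9 | -01-01,0-1-01,00-001,0010-1
  11 | 0010-1  (sole → essential)
  12 | 0-110-,0011-0
  13 | --1101,-01-01,0-1-01,0-110-
  14 | 0011-0  (sole → essential)
  18 | --0010  (sole → essential)
  23 | 01-111  (sole → essential)
  24 | 011-0-  (sole → essential)
  25 | 0-1-01,011-0-
  28 | -1110-,0-110-,011-0-
  29 | --1101,-1110-,0-1-01,0-110-,011-0-,0111-1
  31 | 01-111,0111-1
  32 | -000-0,10-000
  34 | --0010,-000-0
  37 | 10-101,1001-1
  39 | 1001-1  (sole → essential)
  40 | 10-000,10100-
  41 | -01-01,10100-
  45 | --1101,-01-01,10-101
  50 | --0010,11001-
  51 | 11001-  (sole → essential)
  60 | -1110-,1111-0
  61 | --1101,-1110-
  62 | 1111-0  (sole → essential)
Essential prime implicants: --0010, 0010-1, 0011-0, 01-111, 011-0-, 1001-1, 11001-, 1111-0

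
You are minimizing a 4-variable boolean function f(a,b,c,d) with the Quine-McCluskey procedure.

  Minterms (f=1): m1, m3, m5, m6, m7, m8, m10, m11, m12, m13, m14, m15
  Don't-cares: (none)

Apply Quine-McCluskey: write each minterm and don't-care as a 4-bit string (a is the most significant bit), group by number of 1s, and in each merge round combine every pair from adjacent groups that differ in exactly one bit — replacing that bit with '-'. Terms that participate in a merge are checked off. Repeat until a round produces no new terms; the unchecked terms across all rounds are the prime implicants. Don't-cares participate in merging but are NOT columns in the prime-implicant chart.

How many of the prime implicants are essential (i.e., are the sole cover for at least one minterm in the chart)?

size-2^0 implicants → 0001(✓)  0011(✓)  0101(✓)  0110(✓)  0111(✓)  1000(✓)  1010(✓)  1011(✓)  1100(✓)  1101(✓)  1110(✓)  1111(✓)
size-2^1 implicants → -011(✓)  -101(✓)  -110(✓)  -111(✓)  0-01(✓)  0-11(✓)  00-1(✓)  01-1(✓)  011-(✓)  1-00(✓)  1-10(✓)  1-11(✓)  10-0(✓)  101-(✓)  11-0(✓)  11-1(✓)  110-(✓)  111-(✓)
size-2^2 implicants → --11  -1-1  -11-  0--1  1--0  1-1-  11--
Unchecked terms (primes): --11, -1-1, -11-, 0--1, 1--0, 1-1-, 11--
Minterm coverage:
  m1 ⊆ 0--1 [E]
  m3 ⊆ --11,0--1
  m5 ⊆ -1-1,0--1
  m6 ⊆ -11- [E]
  m7 ⊆ --11,-1-1,-11-,0--1
  m8 ⊆ 1--0 [E]
  m10 ⊆ 1--0,1-1-
  m11 ⊆ --11,1-1-
  m12 ⊆ 1--0,11--
  m13 ⊆ -1-1,11--
  m14 ⊆ -11-,1--0,1-1-,11--
  m15 ⊆ --11,-1-1,-11-,1-1-,11--
E = {-11-, 0--1, 1--0}

3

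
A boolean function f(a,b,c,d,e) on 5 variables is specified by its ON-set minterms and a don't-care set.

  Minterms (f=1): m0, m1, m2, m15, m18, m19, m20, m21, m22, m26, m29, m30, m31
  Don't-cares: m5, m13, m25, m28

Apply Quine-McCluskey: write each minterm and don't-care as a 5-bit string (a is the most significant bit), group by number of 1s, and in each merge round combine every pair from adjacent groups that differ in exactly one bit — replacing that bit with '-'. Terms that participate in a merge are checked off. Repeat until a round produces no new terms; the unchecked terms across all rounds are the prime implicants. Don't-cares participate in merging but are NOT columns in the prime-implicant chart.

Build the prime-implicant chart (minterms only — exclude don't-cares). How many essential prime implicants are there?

3

[col 0] 00000*, 00001*, 00010*, 00101*, 01101*, 01111*, 10010*, 10011*, 10100*, 10101*, 10110*, 11001*, 11010*, 11100*, 11101*, 11110*, 11111*
[col 1] -0010, -0101*, -1101*, -1111*, 0-101*, 00-01, 000-0, 0000-, 011-1*, 1-010*, 1-100*, 1-101*, 1-110*, 10-10*, 1001-, 101-0*, 1010-*, 11-01, 11-10*, 111-0*, 111-1*, 1110-*, 1111-*
[col 2] --101, -11-1, 1--10, 1-1-0, 1-10-, 111--
Prime implicants: --101, -0010, -11-1, 00-01, 000-0, 0000-, 1--10, 1-1-0, 1-10-, 1001-, 11-01, 111--
PI chart (minterm → PIs covering it):
  0 | 000-0,0000-
  1 | 00-01,0000-
  2 | -0010,000-0
  15 | -11-1  (sole → essential)
  18 | -0010,1--10,1001-
  19 | 1001-  (sole → essential)
  20 | 1-1-0,1-10-
  21 | --101,1-10-
  22 | 1--10,1-1-0
  26 | 1--10  (sole → essential)
  29 | --101,-11-1,1-10-,11-01,111--
  30 | 1--10,1-1-0,111--
  31 | -11-1,111--
Essential prime implicants: -11-1, 1--10, 1001-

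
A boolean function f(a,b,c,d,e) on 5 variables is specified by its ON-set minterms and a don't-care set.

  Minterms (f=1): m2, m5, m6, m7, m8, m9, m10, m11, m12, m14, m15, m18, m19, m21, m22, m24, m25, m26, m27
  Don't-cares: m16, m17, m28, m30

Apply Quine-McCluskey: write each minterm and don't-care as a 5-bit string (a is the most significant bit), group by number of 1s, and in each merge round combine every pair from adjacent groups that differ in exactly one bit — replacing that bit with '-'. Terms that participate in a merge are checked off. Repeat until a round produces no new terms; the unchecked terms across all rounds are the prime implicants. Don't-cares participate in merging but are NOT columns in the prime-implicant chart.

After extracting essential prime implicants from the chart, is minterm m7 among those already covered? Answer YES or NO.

NO

size-2^0 implicants → 00010(✓)  00101(✓)  00110(✓)  00111(✓)  01000(✓)  01001(✓)  01010(✓)  01011(✓)  01100(✓)  01110(✓)  01111(✓)  10000(✓)  10001(✓)  10010(✓)  10011(✓)  10101(✓)  10110(✓)  11000(✓)  11001(✓)  11010(✓)  11011(✓)  11100(✓)  11110(✓)
size-2^1 implicants → -0010(✓)  -0101  -0110(✓)  -1000(✓)  -1001(✓)  -1010(✓)  -1011(✓)  -1100(✓)  -1110(✓)  0-010(✓)  0-110(✓)  0-111(✓)  00-10(✓)  001-1  0011-(✓)  01-00(✓)  01-10(✓)  01-11(✓)  010-0(✓)  010-1(✓)  0100-(✓)  0101-(✓)  011-0(✓)  0111-(✓)  1-000(✓)  1-001(✓)  1-010(✓)  1-011(✓)  1-110(✓)  10-01  10-10(✓)  100-0(✓)  100-1(✓)  1000-(✓)  1001-(✓)  11-00(✓)  11-10(✓)  110-0(✓)  110-1(✓)  1100-(✓)  1101-(✓)  111-0(✓)
size-2^2 implicants → --010(✓)  --110(✓)  -0-10(✓)  -1-00(✓)  -1-10(✓)  -10-0(✓)  -10-1(✓)  -100-(✓)  -101-(✓)  -11-0(✓)  0--10(✓)  0-11-  01--0(✓)  01-1-  010--(✓)  1--10(✓)  1-0-0(✓)  1-0-1(✓)  1-00-(✓)  1-01-(✓)  100--(✓)  11--0(✓)  110--(✓)
size-2^3 implicants → ---10  -1--0  -10--  1-0--
Unchecked terms (primes): ---10, -0101, -1--0, -10--, 0-11-, 001-1, 01-1-, 1-0--, 10-01
Minterm coverage:
  m2 ⊆ ---10 [E]
  m5 ⊆ -0101,001-1
  m6 ⊆ ---10,0-11-
  m7 ⊆ 0-11-,001-1
  m8 ⊆ -1--0,-10--
  m9 ⊆ -10-- [E]
  m10 ⊆ ---10,-1--0,-10--,01-1-
  m11 ⊆ -10--,01-1-
  m12 ⊆ -1--0 [E]
  m14 ⊆ ---10,-1--0,0-11-,01-1-
  m15 ⊆ 0-11-,01-1-
  m18 ⊆ ---10,1-0--
  m19 ⊆ 1-0-- [E]
  m21 ⊆ -0101,10-01
  m22 ⊆ ---10 [E]
  m24 ⊆ -1--0,-10--,1-0--
  m25 ⊆ -10--,1-0--
  m26 ⊆ ---10,-1--0,-10--,1-0--
  m27 ⊆ -10--,1-0--
E = {---10, -1--0, -10--, 1-0--}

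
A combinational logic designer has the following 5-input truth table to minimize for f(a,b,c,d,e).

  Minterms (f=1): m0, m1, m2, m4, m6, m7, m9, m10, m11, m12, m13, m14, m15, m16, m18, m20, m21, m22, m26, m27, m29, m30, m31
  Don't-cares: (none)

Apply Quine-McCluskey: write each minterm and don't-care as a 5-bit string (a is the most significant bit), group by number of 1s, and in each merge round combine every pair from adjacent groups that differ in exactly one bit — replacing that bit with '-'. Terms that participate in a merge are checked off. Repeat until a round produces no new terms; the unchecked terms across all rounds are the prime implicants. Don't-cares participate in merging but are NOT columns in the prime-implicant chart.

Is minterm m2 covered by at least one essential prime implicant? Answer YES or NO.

YES

Round 0: 00000✓ 00001✓ 00010✓ 00100✓ 00110✓ 00111✓ 01001✓ 01010✓ 01011✓ 01100✓ 01101✓ 01110✓ 01111✓ 10000✓ 10010✓ 10100✓ 10101✓ 10110✓ 11010✓ 11011✓ 11101✓ 11110✓ 11111✓
Round 1: -0000✓ -0010✓ -0100✓ -0110✓ -1010✓ -1011✓ -1101✓ -1110✓ -1111✓ 0-001 0-010✓ 0-100✓ 0-110✓ 0-111✓ 00-00✓ 00-10✓ 000-0✓ 0000- 001-0✓ 0011-✓ 01-01✓ 01-10✓ 01-11✓ 010-1✓ 0101-✓ 011-0✓ 011-1✓ 0110-✓ 0111-✓ 1-010✓ 1-101 1-110✓ 10-00✓ 10-10✓ 100-0✓ 101-0✓ 1010- 11-10✓ 11-11✓ 1101-✓ 111-1✓ 1111-✓
Round 2: --010✓ --110✓ -0-00✓ -0-10✓ -00-0✓ -01-0✓ -1-10✓ -1-11✓ -101-✓ -11-1 -111-✓ 0--10✓ 0-1-0 0-11- 00--0✓ 01--1 01-1-✓ 011-- 1--10✓ 10--0✓ 11-1-✓
Round 3: ---10 -0--0 -1-1-
PIs = {---10, -0--0, -1-1-, -11-1, 0-001, 0-1-0, 0-11-, 0000-, 01--1, 011--, 1-101, 1010-}
Coverage chart:
  m0: -0--0,0000-
  m1: 0-001,0000-
  m2: ---10,-0--0
  m4: -0--0,0-1-0
  m6: ---10,-0--0,0-1-0,0-11-
  m7: 0-11- ←essential
  m9: 0-001,01--1
  m10: ---10,-1-1-
  m11: -1-1-,01--1
  m12: 0-1-0,011--
  m13: -11-1,01--1,011--
  m14: ---10,-1-1-,0-1-0,0-11-,011--
  m15: -1-1-,-11-1,0-11-,01--1,011--
  m16: -0--0 ←essential
  m18: ---10,-0--0
  m20: -0--0,1010-
  m21: 1-101,1010-
  m22: ---10,-0--0
  m26: ---10,-1-1-
  m27: -1-1- ←essential
  m29: -11-1,1-101
  m30: ---10,-1-1-
  m31: -1-1-,-11-1
Essential: -0--0, -1-1-, 0-11-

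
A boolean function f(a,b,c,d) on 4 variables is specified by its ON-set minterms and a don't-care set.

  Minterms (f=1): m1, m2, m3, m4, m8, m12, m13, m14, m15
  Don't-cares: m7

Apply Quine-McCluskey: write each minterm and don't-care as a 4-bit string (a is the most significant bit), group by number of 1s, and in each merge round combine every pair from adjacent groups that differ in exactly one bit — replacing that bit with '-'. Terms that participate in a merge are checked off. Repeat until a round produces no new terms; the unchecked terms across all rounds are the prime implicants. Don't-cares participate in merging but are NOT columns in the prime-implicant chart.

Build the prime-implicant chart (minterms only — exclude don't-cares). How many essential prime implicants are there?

size-2^0 implicants → 0001(✓)  0010(✓)  0011(✓)  0100(✓)  0111(✓)  1000(✓)  1100(✓)  1101(✓)  1110(✓)  1111(✓)
size-2^1 implicants → -100  -111  0-11  00-1  001-  1-00  11-0(✓)  11-1(✓)  110-(✓)  111-(✓)
size-2^2 implicants → 11--
Unchecked terms (primes): -100, -111, 0-11, 00-1, 001-, 1-00, 11--
Minterm coverage:
  m1 ⊆ 00-1 [E]
  m2 ⊆ 001- [E]
  m3 ⊆ 0-11,00-1,001-
  m4 ⊆ -100 [E]
  m8 ⊆ 1-00 [E]
  m12 ⊆ -100,1-00,11--
  m13 ⊆ 11-- [E]
  m14 ⊆ 11-- [E]
  m15 ⊆ -111,11--
E = {-100, 00-1, 001-, 1-00, 11--}

5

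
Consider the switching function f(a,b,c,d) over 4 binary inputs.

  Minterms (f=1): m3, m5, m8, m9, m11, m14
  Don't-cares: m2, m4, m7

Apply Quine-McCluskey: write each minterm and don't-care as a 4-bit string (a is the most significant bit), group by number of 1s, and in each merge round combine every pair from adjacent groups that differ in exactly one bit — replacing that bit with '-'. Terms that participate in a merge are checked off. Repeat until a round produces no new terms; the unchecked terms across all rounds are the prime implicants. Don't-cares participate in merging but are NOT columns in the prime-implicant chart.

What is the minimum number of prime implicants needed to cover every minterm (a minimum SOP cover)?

Round 0: 0010✓ 0011✓ 0100✓ 0101✓ 0111✓ 1000✓ 1001✓ 1011✓ 1110
Round 1: -011 0-11 001- 01-1 010- 10-1 100-
PIs = {-011, 0-11, 001-, 01-1, 010-, 10-1, 100-, 1110}
Coverage chart:
  m3: -011,0-11,001-
  m5: 01-1,010-
  m8: 100- ←essential
  m9: 10-1,100-
  m11: -011,10-1
  m14: 1110 ←essential
Essential: 100-, 1110
Petrick residual → -011, 01-1
Min cover (4 terms): b'cd + a'bd + ab'c' + abcd'

4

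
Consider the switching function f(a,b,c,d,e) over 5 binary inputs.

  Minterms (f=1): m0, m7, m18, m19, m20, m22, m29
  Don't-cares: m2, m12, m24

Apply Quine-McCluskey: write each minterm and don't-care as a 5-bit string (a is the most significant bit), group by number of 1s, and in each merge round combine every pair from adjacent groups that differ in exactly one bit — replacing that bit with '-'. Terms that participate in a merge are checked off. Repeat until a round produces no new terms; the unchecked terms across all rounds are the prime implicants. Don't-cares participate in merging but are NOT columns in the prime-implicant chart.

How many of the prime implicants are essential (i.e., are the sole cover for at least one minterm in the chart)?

5

size-2^0 implicants → 00000(✓)  00010(✓)  00111  01100  10010(✓)  10011(✓)  10100(✓)  10110(✓)  11000  11101
size-2^1 implicants → -0010  000-0  10-10  1001-  101-0
Unchecked terms (primes): -0010, 000-0, 00111, 01100, 10-10, 1001-, 101-0, 11000, 11101
Minterm coverage:
  m0 ⊆ 000-0 [E]
  m7 ⊆ 00111 [E]
  m18 ⊆ -0010,10-10,1001-
  m19 ⊆ 1001- [E]
  m20 ⊆ 101-0 [E]
  m22 ⊆ 10-10,101-0
  m29 ⊆ 11101 [E]
E = {000-0, 00111, 1001-, 101-0, 11101}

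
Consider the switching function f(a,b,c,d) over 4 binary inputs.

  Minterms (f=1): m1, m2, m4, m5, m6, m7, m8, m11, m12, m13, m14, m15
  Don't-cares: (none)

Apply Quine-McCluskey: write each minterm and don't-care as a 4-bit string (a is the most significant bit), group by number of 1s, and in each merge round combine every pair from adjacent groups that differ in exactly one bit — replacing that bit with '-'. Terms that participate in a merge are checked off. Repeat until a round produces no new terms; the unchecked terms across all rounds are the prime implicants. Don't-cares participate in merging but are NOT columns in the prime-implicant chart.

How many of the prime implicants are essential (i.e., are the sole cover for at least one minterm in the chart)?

[col 0] 0001*, 0010*, 0100*, 0101*, 0110*, 0111*, 1000*, 1011*, 1100*, 1101*, 1110*, 1111*
[col 1] -100*, -101*, -110*, -111*, 0-01, 0-10, 01-0*, 01-1*, 010-*, 011-*, 1-00, 1-11, 11-0*, 11-1*, 110-*, 111-*
[col 2] -1-0*, -1-1*, -10-*, -11-*, 01--*, 11--*
[col 3] -1--
Prime implicants: -1--, 0-01, 0-10, 1-00, 1-11
PI chart (minterm → PIs covering it):
  1 | 0-01  (sole → essential)
  2 | 0-10  (sole → essential)
  4 | -1--  (sole → essential)
  5 | -1--,0-01
  6 | -1--,0-10
  7 | -1--  (sole → essential)
  8 | 1-00  (sole → essential)
  11 | 1-11  (sole → essential)
  12 | -1--,1-00
  13 | -1--  (sole → essential)
  14 | -1--  (sole → essential)
  15 | -1--,1-11
Essential prime implicants: -1--, 0-01, 0-10, 1-00, 1-11

5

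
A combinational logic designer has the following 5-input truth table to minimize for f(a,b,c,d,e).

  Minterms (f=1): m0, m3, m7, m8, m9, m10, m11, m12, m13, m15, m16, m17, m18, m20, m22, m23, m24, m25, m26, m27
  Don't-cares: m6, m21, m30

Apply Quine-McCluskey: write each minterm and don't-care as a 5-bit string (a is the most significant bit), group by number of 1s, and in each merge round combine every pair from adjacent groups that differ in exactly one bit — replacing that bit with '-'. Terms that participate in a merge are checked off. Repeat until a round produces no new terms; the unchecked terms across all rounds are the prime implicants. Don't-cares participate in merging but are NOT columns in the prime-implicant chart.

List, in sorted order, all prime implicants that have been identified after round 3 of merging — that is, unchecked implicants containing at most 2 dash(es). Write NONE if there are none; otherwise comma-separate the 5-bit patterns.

Round 0: 00000✓ 00011✓ 00110✓ 00111✓ 01000✓ 01001✓ 01010✓ 01011✓ 01100✓ 01101✓ 01111✓ 10000✓ 10001✓ 10010✓ 10100✓ 10101✓ 10110✓ 10111✓ 11000✓ 11001✓ 11010✓ 11011✓ 11110✓
Round 1: -0000✓ -0110✓ -0111✓ -1000✓ -1001✓ -1010✓ -1011✓ 0-000✓ 0-011✓ 0-111✓ 00-11✓ 0011-✓ 01-00✓ 01-01✓ 01-11✓ 010-0✓ 010-1✓ 0100-✓ 0101-✓ 011-1✓ 0110-✓ 1-000✓ 1-001✓ 1-010✓ 1-110✓ 10-00✓ 10-01✓ 10-10✓ 100-0✓ 1000-✓ 101-0✓ 101-1✓ 1010-✓ 1011-✓ 11-10✓ 110-0✓ 110-1✓ 1100-✓ 1101-✓
Round 2: --000 -011- -10-0✓ -10-1✓ -100-✓ -101-✓ 0--11 01--1 01-0- 010--✓ 1--10 1-0-0 1-00- 10--0 10-0- 101-- 110--✓
Round 3: -10--
PIs = {--000, -011-, -10--, 0--11, 01--1, 01-0-, 1--10, 1-0-0, 1-00-, 10--0, 10-0-, 101--}

--000, -011-, 0--11, 01--1, 01-0-, 1--10, 1-0-0, 1-00-, 10--0, 10-0-, 101--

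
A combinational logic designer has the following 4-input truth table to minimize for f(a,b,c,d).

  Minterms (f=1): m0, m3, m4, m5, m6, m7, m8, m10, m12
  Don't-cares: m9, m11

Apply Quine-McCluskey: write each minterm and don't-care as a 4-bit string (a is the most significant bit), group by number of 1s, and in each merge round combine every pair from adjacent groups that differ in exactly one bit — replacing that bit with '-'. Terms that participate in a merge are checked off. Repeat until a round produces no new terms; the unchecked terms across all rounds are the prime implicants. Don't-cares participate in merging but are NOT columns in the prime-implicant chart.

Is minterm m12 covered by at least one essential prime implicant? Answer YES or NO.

YES

size-2^0 implicants → 0000(✓)  0011(✓)  0100(✓)  0101(✓)  0110(✓)  0111(✓)  1000(✓)  1001(✓)  1010(✓)  1011(✓)  1100(✓)
size-2^1 implicants → -000(✓)  -011  -100(✓)  0-00(✓)  0-11  01-0(✓)  01-1(✓)  010-(✓)  011-(✓)  1-00(✓)  10-0(✓)  10-1(✓)  100-(✓)  101-(✓)
size-2^2 implicants → --00  01--  10--
Unchecked terms (primes): --00, -011, 0-11, 01--, 10--
Minterm coverage:
  m0 ⊆ --00 [E]
  m3 ⊆ -011,0-11
  m4 ⊆ --00,01--
  m5 ⊆ 01-- [E]
  m6 ⊆ 01-- [E]
  m7 ⊆ 0-11,01--
  m8 ⊆ --00,10--
  m10 ⊆ 10-- [E]
  m12 ⊆ --00 [E]
E = {--00, 01--, 10--}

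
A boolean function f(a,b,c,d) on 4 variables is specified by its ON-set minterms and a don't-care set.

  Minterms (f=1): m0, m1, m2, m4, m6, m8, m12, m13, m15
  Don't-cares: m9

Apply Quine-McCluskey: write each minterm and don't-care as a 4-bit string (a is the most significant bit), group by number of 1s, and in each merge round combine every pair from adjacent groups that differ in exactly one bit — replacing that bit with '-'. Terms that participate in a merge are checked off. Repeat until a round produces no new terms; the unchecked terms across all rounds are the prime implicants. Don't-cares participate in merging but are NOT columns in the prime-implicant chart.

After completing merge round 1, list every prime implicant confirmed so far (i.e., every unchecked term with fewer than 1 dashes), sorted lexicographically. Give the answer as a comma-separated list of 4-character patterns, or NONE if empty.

NONE

[col 0] 0000*, 0001*, 0010*, 0100*, 0110*, 1000*, 1001*, 1100*, 1101*, 1111*
[col 1] -000*, -001*, -100*, 0-00*, 0-10*, 00-0*, 000-*, 01-0*, 1-00*, 1-01*, 100-*, 11-1, 110-*
[col 2] --00, -00-, 0--0, 1-0-
Prime implicants: --00, -00-, 0--0, 1-0-, 11-1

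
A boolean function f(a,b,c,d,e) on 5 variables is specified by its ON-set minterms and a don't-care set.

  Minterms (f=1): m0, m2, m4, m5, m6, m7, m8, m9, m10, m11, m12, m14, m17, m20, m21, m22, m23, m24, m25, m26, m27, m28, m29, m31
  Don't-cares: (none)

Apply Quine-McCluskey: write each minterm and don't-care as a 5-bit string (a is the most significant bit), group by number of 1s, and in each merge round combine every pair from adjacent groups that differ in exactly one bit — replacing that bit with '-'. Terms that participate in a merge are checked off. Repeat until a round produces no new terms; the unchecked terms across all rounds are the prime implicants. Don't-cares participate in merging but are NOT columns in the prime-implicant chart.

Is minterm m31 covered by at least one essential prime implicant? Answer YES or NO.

[col 0] 00000*, 00010*, 00100*, 00101*, 00110*, 00111*, 01000*, 01001*, 01010*, 01011*, 01100*, 01110*, 10001*, 10100*, 10101*, 10110*, 10111*, 11000*, 11001*, 11010*, 11011*, 11100*, 11101*, 11111*
[col 1] -0100*, -0101*, -0110*, -0111*, -1000*, -1001*, -1010*, -1011*, -1100*, 0-000*, 0-010*, 0-100*, 0-110*, 00-00*, 00-10*, 000-0*, 001-0*, 001-1*, 0010-*, 0011-*, 01-00*, 01-10*, 010-0*, 010-1*, 0100-*, 0101-*, 011-0*, 1-001*, 1-100*, 1-101*, 1-111*, 10-01*, 101-0*, 101-1*, 1010-*, 1011-*, 11-00*, 11-01*, 11-11*, 110-0*, 110-1*, 1100-*, 1101-*, 111-1*, 1110-*
[col 2] --100, -01-0*, -01-1*, -010-*, -011-*, -1-00, -10-0*, -10-1*, -100-*, -101-*, 0--00*, 0--10*, 0-0-0*, 0-1-0*, 00--0*, 001--*, 01--0*, 010--*, 1--01, 1-1-1, 1-10-, 101--*, 11--1, 11-0-, 110--*
[col 3] -01--, -10--, 0---0
Prime implicants: --100, -01--, -1-00, -10--, 0---0, 1--01, 1-1-1, 1-10-, 11--1, 11-0-
PI chart (minterm → PIs covering it):
  0 | 0---0  (sole → essential)
  2 | 0---0  (sole → essential)
  4 | --100,-01--,0---0
  5 | -01--  (sole → essential)
  6 | -01--,0---0
  7 | -01--  (sole → essential)
  8 | -1-00,-10--,0---0
  9 | -10--  (sole → essential)
  10 | -10--,0---0
  11 | -10--  (sole → essential)
  12 | --100,-1-00,0---0
  14 | 0---0  (sole → essential)
  17 | 1--01  (sole → essential)
  20 | --100,-01--,1-10-
  21 | -01--,1--01,1-1-1,1-10-
  22 | -01--  (sole → essential)
  23 | -01--,1-1-1
  24 | -1-00,-10--,11-0-
  25 | -10--,1--01,11--1,11-0-
  26 | -10--  (sole → essential)
  27 | -10--,11--1
  28 | --100,-1-00,1-10-,11-0-
  29 | 1--01,1-1-1,1-10-,11--1,11-0-
  31 | 1-1-1,11--1
Essential prime implicants: -01--, -10--, 0---0, 1--01

NO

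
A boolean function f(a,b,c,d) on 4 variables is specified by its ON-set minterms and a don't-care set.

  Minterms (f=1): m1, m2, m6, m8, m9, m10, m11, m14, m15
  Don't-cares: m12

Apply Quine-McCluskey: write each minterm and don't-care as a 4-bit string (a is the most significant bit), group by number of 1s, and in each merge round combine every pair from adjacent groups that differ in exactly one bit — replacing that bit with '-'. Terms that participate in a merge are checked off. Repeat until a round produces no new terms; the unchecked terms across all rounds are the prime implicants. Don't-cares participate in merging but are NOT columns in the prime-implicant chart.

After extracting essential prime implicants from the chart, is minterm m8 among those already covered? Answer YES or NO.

Round 0: 0001✓ 0010✓ 0110✓ 1000✓ 1001✓ 1010✓ 1011✓ 1100✓ 1110✓ 1111✓
Round 1: -001 -010✓ -110✓ 0-10✓ 1-00✓ 1-10✓ 1-11✓ 10-0✓ 10-1✓ 100-✓ 101-✓ 11-0✓ 111-✓
Round 2: --10 1--0 1-1- 10--
PIs = {--10, -001, 1--0, 1-1-, 10--}
Coverage chart:
  m1: -001 ←essential
  m2: --10 ←essential
  m6: --10 ←essential
  m8: 1--0,10--
  m9: -001,10--
  m10: --10,1--0,1-1-,10--
  m11: 1-1-,10--
  m14: --10,1--0,1-1-
  m15: 1-1- ←essential
Essential: --10, -001, 1-1-

NO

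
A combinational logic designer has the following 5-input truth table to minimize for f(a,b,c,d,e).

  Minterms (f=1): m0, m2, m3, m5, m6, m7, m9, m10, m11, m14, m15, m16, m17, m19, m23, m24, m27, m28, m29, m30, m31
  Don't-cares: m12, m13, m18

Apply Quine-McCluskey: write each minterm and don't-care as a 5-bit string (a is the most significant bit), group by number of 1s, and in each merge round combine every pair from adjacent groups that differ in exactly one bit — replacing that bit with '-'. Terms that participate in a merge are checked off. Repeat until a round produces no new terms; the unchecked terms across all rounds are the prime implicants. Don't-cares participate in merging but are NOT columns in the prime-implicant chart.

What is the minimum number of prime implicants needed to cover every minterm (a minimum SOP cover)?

Round 0: 00000✓ 00010✓ 00011✓ 00101✓ 00110✓ 00111✓ 01001✓ 01010✓ 01011✓ 01100✓ 01101✓ 01110✓ 01111✓ 10000✓ 10001✓ 10010✓ 10011✓ 10111✓ 11000✓ 11011✓ 11100✓ 11101✓ 11110✓ 11111✓
Round 1: -0000✓ -0010✓ -0011✓ -0111✓ -1011✓ -1100✓ -1101✓ -1110✓ -1111✓ 0-010✓ 0-011✓ 0-101✓ 0-110✓ 0-111✓ 00-10✓ 00-11✓ 000-0✓ 0001-✓ 001-1✓ 0011-✓ 01-01✓ 01-10✓ 01-11✓ 010-1✓ 0101-✓ 011-0✓ 011-1✓ 0110-✓ 0111-✓ 1-000 1-011✓ 1-111✓ 10-11✓ 100-0✓ 100-1✓ 1000-✓ 1001-✓ 11-00 11-11✓ 111-0✓ 111-1✓ 1110-✓ 1111-✓
Round 2: --011✓ --111✓ -0-11✓ -00-0 -001- -1-11✓ -11-0✓ -11-1✓ -110-✓ -111-✓ 0--10✓ 0--11✓ 0-01-✓ 0-1-1 0-11-✓ 00-1-✓ 01--1 01-1-✓ 011--✓ 1--11✓ 100-- 111--✓
Round 3: ---11 -11-- 0--1-
PIs = {---11, -00-0, -001-, -11--, 0--1-, 0-1-1, 01--1, 1-000, 100--, 11-00}
Coverage chart:
  m0: -00-0 ←essential
  m2: -00-0,-001-,0--1-
  m3: ---11,-001-,0--1-
  m5: 0-1-1 ←essential
  m6: 0--1- ←essential
  m7: ---11,0--1-,0-1-1
  m9: 01--1 ←essential
  m10: 0--1- ←essential
  m11: ---11,0--1-,01--1
  m14: -11--,0--1-
  m15: ---11,-11--,0--1-,0-1-1,01--1
  m16: -00-0,1-000,100--
  m17: 100-- ←essential
  m19: ---11,-001-,100--
  m23: ---11 ←essential
  m24: 1-000,11-00
  m27: ---11 ←essential
  m28: -11--,11-00
  m29: -11-- ←essential
  m30: -11-- ←essential
  m31: ---11,-11--
Essential: ---11, -00-0, -11--, 0--1-, 0-1-1, 01--1, 100--
Petrick residual → 1-000
Min cover (8 terms): de + b'c'e' + bc + a'd + a'ce + a'be + ac'd'e' + ab'c'

8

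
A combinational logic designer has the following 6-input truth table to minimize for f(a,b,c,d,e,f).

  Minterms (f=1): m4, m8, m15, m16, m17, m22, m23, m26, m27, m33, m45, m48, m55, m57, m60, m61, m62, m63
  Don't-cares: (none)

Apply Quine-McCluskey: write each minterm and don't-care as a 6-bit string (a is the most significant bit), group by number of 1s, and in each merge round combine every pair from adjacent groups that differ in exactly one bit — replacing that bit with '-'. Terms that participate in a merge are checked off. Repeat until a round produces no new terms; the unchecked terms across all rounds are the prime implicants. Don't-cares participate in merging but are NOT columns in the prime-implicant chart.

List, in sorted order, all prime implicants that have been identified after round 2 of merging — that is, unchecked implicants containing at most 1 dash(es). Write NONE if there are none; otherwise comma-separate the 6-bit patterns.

size-2^0 implicants → 000100  001000  001111  010000(✓)  010001(✓)  010110(✓)  010111(✓)  011010(✓)  011011(✓)  100001  101101(✓)  110000(✓)  110111(✓)  111001(✓)  111100(✓)  111101(✓)  111110(✓)  111111(✓)
size-2^1 implicants → -10000  -10111  01000-  01011-  01101-  1-1101  11-111  111-01  1111-0(✓)  1111-1(✓)  11110-(✓)  11111-(✓)
size-2^2 implicants → 1111--
Unchecked terms (primes): -10000, -10111, 000100, 001000, 001111, 01000-, 01011-, 01101-, 1-1101, 100001, 11-111, 111-01, 1111--

-10000, -10111, 000100, 001000, 001111, 01000-, 01011-, 01101-, 1-1101, 100001, 11-111, 111-01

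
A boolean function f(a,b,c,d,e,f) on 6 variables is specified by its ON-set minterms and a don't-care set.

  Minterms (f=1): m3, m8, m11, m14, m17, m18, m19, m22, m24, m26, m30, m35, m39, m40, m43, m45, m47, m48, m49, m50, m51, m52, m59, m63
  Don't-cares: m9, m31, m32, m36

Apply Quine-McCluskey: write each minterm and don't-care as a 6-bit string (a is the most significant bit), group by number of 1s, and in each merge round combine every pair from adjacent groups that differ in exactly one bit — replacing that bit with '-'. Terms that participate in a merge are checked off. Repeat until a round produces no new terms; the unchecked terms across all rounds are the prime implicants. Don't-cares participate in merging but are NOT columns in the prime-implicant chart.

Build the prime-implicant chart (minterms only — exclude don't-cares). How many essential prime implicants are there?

6

[col 0] 000011*, 001000*, 001001*, 001011*, 001110*, 010001*, 010010*, 010011*, 010110*, 011000*, 011010*, 011110*, 011111*, 100000*, 100011*, 100100*, 100111*, 101000*, 101011*, 101101*, 101111*, 110000*, 110001*, 110010*, 110011*, 110100*, 111011*, 111111*
[col 1] -00011*, -01000, -01011*, -10001*, -10010*, -10011*, -11111, 0-0011*, 0-1000, 0-1110, 00-011*, 0010-1, 00100-, 01-010*, 01-110*, 010-10*, 0100-1*, 01001-*, 011-10*, 0110-0, 01111-, 1-0000*, 1-0011*, 1-0100*, 1-1011*, 1-1111*, 10-000, 10-011*, 10-111*, 100-00*, 100-11*, 101-11*, 1011-1, 11-011*, 110-00*, 1100-0*, 1100-1*, 11000-*, 11001-*, 111-11*
[col 2] --0011, -0-011, -100-1, -1001-, 01--10, 1--011, 1-0-00, 1-1-11, 10--11, 1100--
Prime implicants: --0011, -0-011, -01000, -100-1, -1001-, -11111, 0-1000, 0-1110, 0010-1, 00100-, 01--10, 0110-0, 01111-, 1--011, 1-0-00, 1-1-11, 10--11, 10-000, 1011-1, 1100--
PI chart (minterm → PIs covering it):
  3 | --0011,-0-011
  8 | -01000,0-1000,00100-
  11 | -0-011,0010-1
  14 | 0-1110  (sole → essential)
  17 | -100-1  (sole → essential)
  18 | -1001-,01--10
  19 | --0011,-100-1,-1001-
  22 | 01--10  (sole → essential)
  24 | 0-1000,0110-0
  26 | 01--10,0110-0
  30 | 0-1110,01--10,01111-
  35 | --0011,-0-011,1--011,10--11
  39 | 10--11  (sole → essential)
  40 | -01000,10-000
  43 | -0-011,1--011,1-1-11,10--11
  45 | 1011-1  (sole → essential)
  47 | 1-1-11,10--11,1011-1
  48 | 1-0-00,1100--
  49 | -100-1,1100--
  50 | -1001-,1100--
  51 | --0011,-100-1,-1001-,1--011,1100--
  52 | 1-0-00  (sole → essential)
  59 | 1--011,1-1-11
  63 | -11111,1-1-11
Essential prime implicants: -100-1, 0-1110, 01--10, 1-0-00, 10--11, 1011-1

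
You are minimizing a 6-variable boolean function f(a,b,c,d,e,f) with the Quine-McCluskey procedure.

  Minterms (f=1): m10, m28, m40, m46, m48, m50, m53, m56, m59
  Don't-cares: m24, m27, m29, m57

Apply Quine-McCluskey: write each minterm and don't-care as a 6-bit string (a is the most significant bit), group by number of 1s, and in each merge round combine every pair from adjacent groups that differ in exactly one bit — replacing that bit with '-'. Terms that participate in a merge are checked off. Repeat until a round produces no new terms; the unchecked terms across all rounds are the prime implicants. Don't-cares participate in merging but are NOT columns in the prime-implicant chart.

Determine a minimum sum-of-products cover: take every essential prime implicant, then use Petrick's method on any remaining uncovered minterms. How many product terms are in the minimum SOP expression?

size-2^0 implicants → 001010  011000(✓)  011011(✓)  011100(✓)  011101(✓)  101000(✓)  101110  110000(✓)  110010(✓)  110101  111000(✓)  111001(✓)  111011(✓)
size-2^1 implicants → -11000  -11011  011-00  01110-  1-1000  11-000  1100-0  1110-1  11100-
Unchecked terms (primes): -11000, -11011, 001010, 011-00, 01110-, 1-1000, 101110, 11-000, 1100-0, 110101, 1110-1, 11100-
Minterm coverage:
  m10 ⊆ 001010 [E]
  m28 ⊆ 011-00,01110-
  m40 ⊆ 1-1000 [E]
  m46 ⊆ 101110 [E]
  m48 ⊆ 11-000,1100-0
  m50 ⊆ 1100-0 [E]
  m53 ⊆ 110101 [E]
  m56 ⊆ -11000,1-1000,11-000,11100-
  m59 ⊆ -11011,1110-1
E = {001010, 1-1000, 101110, 1100-0, 110101}
Petrick residual → -11011, 011-00
Cover = bcd'ef + a'b'cd'ef' + a'bce'f' + acd'e'f' + ab'cdef' + abc'd'f' + abc'de'f  |cover|=7

7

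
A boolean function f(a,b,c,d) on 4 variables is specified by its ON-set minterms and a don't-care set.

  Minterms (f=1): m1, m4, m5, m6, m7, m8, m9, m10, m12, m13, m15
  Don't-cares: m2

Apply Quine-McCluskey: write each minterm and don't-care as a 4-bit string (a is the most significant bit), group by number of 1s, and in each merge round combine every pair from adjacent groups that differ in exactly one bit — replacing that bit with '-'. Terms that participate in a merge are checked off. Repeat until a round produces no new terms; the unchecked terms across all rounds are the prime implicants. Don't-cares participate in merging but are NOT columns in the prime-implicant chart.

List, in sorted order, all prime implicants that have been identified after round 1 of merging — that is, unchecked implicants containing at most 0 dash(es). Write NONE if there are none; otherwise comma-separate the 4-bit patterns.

Round 0: 0001✓ 0010✓ 0100✓ 0101✓ 0110✓ 0111✓ 1000✓ 1001✓ 1010✓ 1100✓ 1101✓ 1111✓
Round 1: -001✓ -010 -100✓ -101✓ -111✓ 0-01✓ 0-10 01-0✓ 01-1✓ 010-✓ 011-✓ 1-00✓ 1-01✓ 10-0 100-✓ 11-1✓ 110-✓
Round 2: --01 -1-1 -10- 01-- 1-0-
PIs = {--01, -010, -1-1, -10-, 0-10, 01--, 1-0-, 10-0}

NONE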